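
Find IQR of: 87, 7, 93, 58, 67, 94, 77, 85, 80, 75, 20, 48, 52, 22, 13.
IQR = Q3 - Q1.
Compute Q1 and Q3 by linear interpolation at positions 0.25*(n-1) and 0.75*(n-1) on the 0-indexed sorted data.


Sorted: 7, 13, 20, 22, 48, 52, 58, 67, 75, 77, 80, 85, 87, 93, 94
Q1 (25th %ile) = 35.0000
Q3 (75th %ile) = 82.5000
IQR = 82.5000 - 35.0000 = 47.5000

IQR = 47.5000


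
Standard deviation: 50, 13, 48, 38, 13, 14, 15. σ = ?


Mean = 27.2857
Variance = 256.4898
SD = sqrt(256.4898) = 16.0153

SD = 16.0153


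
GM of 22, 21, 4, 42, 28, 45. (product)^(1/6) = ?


Product = 22 × 21 × 4 × 42 × 28 × 45 = 97796160
GM = 97796160^(1/6) = 21.4645

GM = 21.4645


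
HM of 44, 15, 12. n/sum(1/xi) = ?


Sum of reciprocals = 1/44 + 1/15 + 1/12 = 0.172727
HM = 3/0.172727 = 17.3684

HM = 17.3684


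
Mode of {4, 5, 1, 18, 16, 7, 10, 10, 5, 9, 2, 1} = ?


Frequencies: 1:2, 2:1, 4:1, 5:2, 7:1, 9:1, 10:2, 16:1, 18:1
Max frequency = 2
Mode = 1, 5, 10

Mode = 1, 5, 10


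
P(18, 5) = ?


P(18,5) = 18!/13!
= 6402373705728000/6227020800
= 1028160

P(18,5) = 1028160


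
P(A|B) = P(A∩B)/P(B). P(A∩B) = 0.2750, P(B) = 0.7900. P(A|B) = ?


P(A|B) = 0.2750/0.7900 = 0.3481

P(A|B) = 0.3481


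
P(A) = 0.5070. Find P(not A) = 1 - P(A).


P(not A) = 1 - 0.5070 = 0.4930

P(not A) = 0.4930


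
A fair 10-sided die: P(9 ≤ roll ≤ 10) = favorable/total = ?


Favorable outcomes (9 ≤ roll ≤ 10): 2
Total outcomes = 10
P = 2/10 = 0.2000

P = 0.2000


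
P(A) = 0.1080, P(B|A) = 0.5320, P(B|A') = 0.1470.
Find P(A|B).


P(B) = P(B|A)*P(A) + P(B|A')*P(A')
= 0.5320*0.1080 + 0.1470*0.8920
= 0.057456 + 0.131124 = 0.188580
P(A|B) = 0.057456/0.188580 = 0.3047

P(A|B) = 0.3047


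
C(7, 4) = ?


C(7,4) = 7!/(4! × 3!)
= 5040/(24 × 6)
= 35

C(7,4) = 35


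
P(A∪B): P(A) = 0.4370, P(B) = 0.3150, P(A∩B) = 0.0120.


P(A∪B) = 0.4370 + 0.3150 - 0.0120
= 0.7520 - 0.0120
= 0.7400

P(A∪B) = 0.7400


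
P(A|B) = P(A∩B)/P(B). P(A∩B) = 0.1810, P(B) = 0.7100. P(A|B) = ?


P(A|B) = 0.1810/0.7100 = 0.2549

P(A|B) = 0.2549


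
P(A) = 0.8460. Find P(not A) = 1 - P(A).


P(not A) = 1 - 0.8460 = 0.1540

P(not A) = 0.1540


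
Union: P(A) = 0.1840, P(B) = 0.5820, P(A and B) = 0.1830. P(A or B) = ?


P(A∪B) = 0.1840 + 0.5820 - 0.1830
= 0.7660 - 0.1830
= 0.5830

P(A∪B) = 0.5830


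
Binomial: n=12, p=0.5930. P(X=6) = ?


C(12,6) = 924
p^6 = 0.043484
(1-p)^6 = 0.004545
P = 924 * 0.043484 * 0.004545 = 0.1826

P(X=6) = 0.1826


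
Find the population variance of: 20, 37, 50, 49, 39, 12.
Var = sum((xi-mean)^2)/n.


Mean = 34.5000
Squared deviations: 210.2500, 6.2500, 240.2500, 210.2500, 20.2500, 506.2500
Sum = 1193.5000
Variance = 1193.5000/6 = 198.9167

Variance = 198.9167


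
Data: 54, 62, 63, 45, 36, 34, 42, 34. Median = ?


Sorted: 34, 34, 36, 42, 45, 54, 62, 63
n = 8 (even)
Middle values: 42 and 45
Median = (42+45)/2 = 43.5000

Median = 43.5000


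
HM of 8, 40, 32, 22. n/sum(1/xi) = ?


Sum of reciprocals = 1/8 + 1/40 + 1/32 + 1/22 = 0.226705
HM = 4/0.226705 = 17.6441

HM = 17.6441


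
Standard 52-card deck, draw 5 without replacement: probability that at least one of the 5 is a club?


P(at least one) = 1 - P(none)
P(none) = (39/52) × (38/51) × (37/50) × (36/49) × (35/48) = 0.221534
P(at least one) = 1 - 0.221534 = 0.7785

P = 0.7785


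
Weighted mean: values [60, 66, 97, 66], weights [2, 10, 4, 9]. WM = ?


Numerator = 60*2 + 66*10 + 97*4 + 66*9 = 1762
Denominator = 2 + 10 + 4 + 9 = 25
WM = 1762/25 = 70.4800

WM = 70.4800


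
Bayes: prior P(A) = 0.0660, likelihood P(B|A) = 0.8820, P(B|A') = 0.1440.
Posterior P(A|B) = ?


P(B) = P(B|A)*P(A) + P(B|A')*P(A')
= 0.8820*0.0660 + 0.1440*0.9340
= 0.058212 + 0.134496 = 0.192708
P(A|B) = 0.058212/0.192708 = 0.3021

P(A|B) = 0.3021


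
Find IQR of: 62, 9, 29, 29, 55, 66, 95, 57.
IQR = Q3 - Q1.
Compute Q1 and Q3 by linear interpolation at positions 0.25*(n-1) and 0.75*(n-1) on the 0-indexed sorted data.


Sorted: 9, 29, 29, 55, 57, 62, 66, 95
Q1 (25th %ile) = 29.0000
Q3 (75th %ile) = 63.0000
IQR = 63.0000 - 29.0000 = 34.0000

IQR = 34.0000


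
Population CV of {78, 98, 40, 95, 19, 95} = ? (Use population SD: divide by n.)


Mean = 70.8333
SD = 30.5364
CV = (30.5364/70.8333)*100 = 43.1102%

CV = 43.1102%


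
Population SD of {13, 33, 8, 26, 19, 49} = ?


Mean = 24.6667
Variance = 184.8889
SD = sqrt(184.8889) = 13.5974

SD = 13.5974


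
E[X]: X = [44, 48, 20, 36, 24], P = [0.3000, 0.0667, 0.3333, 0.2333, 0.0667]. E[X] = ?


E[X] = 44*0.3000 + 48*0.0667 + 20*0.3333 + 36*0.2333 + 24*0.0667
= 13.2000 + 3.2016 + 6.6660 + 8.3988 + 1.6008
= 33.0672

E[X] = 33.0672


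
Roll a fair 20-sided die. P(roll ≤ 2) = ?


Favorable outcomes (roll ≤ 2): 2
Total outcomes = 20
P = 2/20 = 0.1000

P = 0.1000


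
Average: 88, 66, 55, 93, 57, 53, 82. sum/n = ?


Sum = 88 + 66 + 55 + 93 + 57 + 53 + 82 = 494
n = 7
Mean = 494/7 = 70.5714

Mean = 70.5714


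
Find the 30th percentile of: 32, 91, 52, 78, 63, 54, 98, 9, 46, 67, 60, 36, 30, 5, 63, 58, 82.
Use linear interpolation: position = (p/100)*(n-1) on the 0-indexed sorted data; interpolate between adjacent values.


Sorted: 5, 9, 30, 32, 36, 46, 52, 54, 58, 60, 63, 63, 67, 78, 82, 91, 98
n = 17
Index = 30/100 * 16 = 4.8000
Lower = data[4] = 36, Upper = data[5] = 46
P30 = 36 + 0.8000*(10) = 44.0000

P30 = 44.0000


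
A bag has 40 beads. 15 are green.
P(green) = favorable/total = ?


P = 15/40 = 0.3750

P = 0.3750


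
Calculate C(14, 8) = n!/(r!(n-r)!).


C(14,8) = 14!/(8! × 6!)
= 87178291200/(40320 × 720)
= 3003

C(14,8) = 3003


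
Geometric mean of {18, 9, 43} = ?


Product = 18 × 9 × 43 = 6966
GM = 6966^(1/3) = 19.0983

GM = 19.0983


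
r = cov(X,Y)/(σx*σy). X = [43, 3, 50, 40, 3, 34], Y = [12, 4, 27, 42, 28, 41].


Mean X = 28.8333, Mean Y = 25.6667
SD X = 18.862809, SD Y = 13.936363
Cov = 99.277778
r = 99.277778/(18.862809*13.936363) = 0.3777

r = 0.3777


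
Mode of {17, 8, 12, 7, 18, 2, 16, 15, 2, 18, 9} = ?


Frequencies: 2:2, 7:1, 8:1, 9:1, 12:1, 15:1, 16:1, 17:1, 18:2
Max frequency = 2
Mode = 2, 18

Mode = 2, 18


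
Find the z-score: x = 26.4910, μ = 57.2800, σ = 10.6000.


z = (26.4910 - 57.2800)/10.6000
= -30.7890/10.6000
= -2.9046

z = -2.9046


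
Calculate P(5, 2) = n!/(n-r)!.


P(5,2) = 5!/3!
= 120/6
= 20

P(5,2) = 20


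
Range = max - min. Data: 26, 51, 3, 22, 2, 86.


Max = 86, Min = 2
Range = 86 - 2 = 84

Range = 84


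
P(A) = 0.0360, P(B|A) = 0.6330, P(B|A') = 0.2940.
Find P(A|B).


P(B) = P(B|A)*P(A) + P(B|A')*P(A')
= 0.6330*0.0360 + 0.2940*0.9640
= 0.022788 + 0.283416 = 0.306204
P(A|B) = 0.022788/0.306204 = 0.0744

P(A|B) = 0.0744


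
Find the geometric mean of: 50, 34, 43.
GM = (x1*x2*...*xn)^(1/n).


Product = 50 × 34 × 43 = 73100
GM = 73100^(1/3) = 41.8125

GM = 41.8125


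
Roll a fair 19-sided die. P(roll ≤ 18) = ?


Favorable outcomes (roll ≤ 18): 18
Total outcomes = 19
P = 18/19 = 0.9474

P = 0.9474


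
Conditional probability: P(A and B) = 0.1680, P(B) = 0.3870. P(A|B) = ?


P(A|B) = 0.1680/0.3870 = 0.4341

P(A|B) = 0.4341


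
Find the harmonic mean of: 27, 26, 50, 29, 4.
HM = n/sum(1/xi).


Sum of reciprocals = 1/27 + 1/26 + 1/50 + 1/29 + 1/4 = 0.379981
HM = 5/0.379981 = 13.1585

HM = 13.1585


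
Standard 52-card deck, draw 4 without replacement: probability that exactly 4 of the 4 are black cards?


Hypergeometric: P(X=4) = C(26,4)·C(26,0) / C(52,4)
= 14950 × 1 / 270725
= 14950/270725 = 0.0552

P = 0.0552


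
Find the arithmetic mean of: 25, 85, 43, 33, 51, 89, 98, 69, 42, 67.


Sum = 25 + 85 + 43 + 33 + 51 + 89 + 98 + 69 + 42 + 67 = 602
n = 10
Mean = 602/10 = 60.2000

Mean = 60.2000


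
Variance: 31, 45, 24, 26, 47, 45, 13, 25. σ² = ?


Mean = 32.0000
Squared deviations: 1.0000, 169.0000, 64.0000, 36.0000, 225.0000, 169.0000, 361.0000, 49.0000
Sum = 1074.0000
Variance = 1074.0000/8 = 134.2500

Variance = 134.2500


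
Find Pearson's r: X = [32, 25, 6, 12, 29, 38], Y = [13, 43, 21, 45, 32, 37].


Mean X = 23.6667, Mean Y = 31.8333
SD X = 11.205158, SD Y = 11.524129
Cov = -4.888889
r = -4.888889/(11.205158*11.524129) = -0.0379

r = -0.0379


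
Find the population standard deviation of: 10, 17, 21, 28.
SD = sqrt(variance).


Mean = 19.0000
Variance = 42.5000
SD = sqrt(42.5000) = 6.5192

SD = 6.5192


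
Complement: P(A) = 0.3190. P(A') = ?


P(not A) = 1 - 0.3190 = 0.6810

P(not A) = 0.6810


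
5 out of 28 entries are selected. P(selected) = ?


P = 5/28 = 0.1786

P = 0.1786


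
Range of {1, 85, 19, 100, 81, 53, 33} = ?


Max = 100, Min = 1
Range = 100 - 1 = 99

Range = 99


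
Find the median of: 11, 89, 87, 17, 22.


Sorted: 11, 17, 22, 87, 89
n = 5 (odd)
Middle value = 22

Median = 22


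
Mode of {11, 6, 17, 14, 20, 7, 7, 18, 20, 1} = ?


Frequencies: 1:1, 6:1, 7:2, 11:1, 14:1, 17:1, 18:1, 20:2
Max frequency = 2
Mode = 7, 20

Mode = 7, 20


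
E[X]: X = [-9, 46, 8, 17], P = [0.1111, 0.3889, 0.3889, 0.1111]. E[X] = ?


E[X] = -9*0.1111 + 46*0.3889 + 8*0.3889 + 17*0.1111
= -0.9999 + 17.8894 + 3.1112 + 1.8887
= 21.8894

E[X] = 21.8894


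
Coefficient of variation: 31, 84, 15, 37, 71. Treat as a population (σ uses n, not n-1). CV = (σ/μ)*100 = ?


Mean = 47.6000
SD = 25.7806
CV = (25.7806/47.6000)*100 = 54.1610%

CV = 54.1610%


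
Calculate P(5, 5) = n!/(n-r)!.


P(5,5) = 5!/0!
= 120/1
= 120

P(5,5) = 120


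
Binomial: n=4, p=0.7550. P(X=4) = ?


C(4,4) = 1
p^4 = 0.324929
(1-p)^0 = 1.000000
P = 1 * 0.324929 * 1.000000 = 0.3249

P(X=4) = 0.3249


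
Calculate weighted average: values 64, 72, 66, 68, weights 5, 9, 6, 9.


Numerator = 64*5 + 72*9 + 66*6 + 68*9 = 1976
Denominator = 5 + 9 + 6 + 9 = 29
WM = 1976/29 = 68.1379

WM = 68.1379


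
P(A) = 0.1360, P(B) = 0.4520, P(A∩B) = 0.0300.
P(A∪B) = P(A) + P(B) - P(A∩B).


P(A∪B) = 0.1360 + 0.4520 - 0.0300
= 0.5880 - 0.0300
= 0.5580

P(A∪B) = 0.5580


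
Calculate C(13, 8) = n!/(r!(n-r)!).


C(13,8) = 13!/(8! × 5!)
= 6227020800/(40320 × 120)
= 1287

C(13,8) = 1287


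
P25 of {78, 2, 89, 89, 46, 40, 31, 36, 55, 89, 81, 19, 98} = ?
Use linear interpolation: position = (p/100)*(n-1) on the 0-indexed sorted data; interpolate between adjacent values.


Sorted: 2, 19, 31, 36, 40, 46, 55, 78, 81, 89, 89, 89, 98
n = 13
Index = 25/100 * 12 = 3.0000
Lower = data[3] = 36, Upper = data[4] = 40
P25 = 36 + 0*(4) = 36.0000

P25 = 36.0000


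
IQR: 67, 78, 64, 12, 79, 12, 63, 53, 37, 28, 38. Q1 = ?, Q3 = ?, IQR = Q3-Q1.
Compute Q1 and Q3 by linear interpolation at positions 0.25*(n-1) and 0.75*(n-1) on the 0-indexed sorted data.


Sorted: 12, 12, 28, 37, 38, 53, 63, 64, 67, 78, 79
Q1 (25th %ile) = 32.5000
Q3 (75th %ile) = 65.5000
IQR = 65.5000 - 32.5000 = 33.0000

IQR = 33.0000


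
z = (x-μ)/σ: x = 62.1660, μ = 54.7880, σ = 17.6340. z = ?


z = (62.1660 - 54.7880)/17.6340
= 7.3780/17.6340
= 0.4184

z = 0.4184


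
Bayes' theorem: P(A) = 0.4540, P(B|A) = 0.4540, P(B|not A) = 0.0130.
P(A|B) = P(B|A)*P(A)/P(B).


P(B) = P(B|A)*P(A) + P(B|A')*P(A')
= 0.4540*0.4540 + 0.0130*0.5460
= 0.206116 + 0.007098 = 0.213214
P(A|B) = 0.206116/0.213214 = 0.9667

P(A|B) = 0.9667


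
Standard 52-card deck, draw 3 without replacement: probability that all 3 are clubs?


P(all clubs) = (13/52) × (12/51) × (11/50)
= 0.0129

P = 0.0129


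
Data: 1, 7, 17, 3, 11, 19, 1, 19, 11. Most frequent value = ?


Frequencies: 1:2, 3:1, 7:1, 11:2, 17:1, 19:2
Max frequency = 2
Mode = 1, 11, 19

Mode = 1, 11, 19


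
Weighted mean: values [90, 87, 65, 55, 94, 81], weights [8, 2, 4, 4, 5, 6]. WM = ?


Numerator = 90*8 + 87*2 + 65*4 + 55*4 + 94*5 + 81*6 = 2330
Denominator = 8 + 2 + 4 + 4 + 5 + 6 = 29
WM = 2330/29 = 80.3448

WM = 80.3448


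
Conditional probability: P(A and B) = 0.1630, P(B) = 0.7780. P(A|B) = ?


P(A|B) = 0.1630/0.7780 = 0.2095

P(A|B) = 0.2095


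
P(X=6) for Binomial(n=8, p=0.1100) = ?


C(8,6) = 28
p^6 = 1.771561e-06
(1-p)^2 = 0.792100
P = 28 * 1.771561e-06 * 0.792100 = 3.9291e-05

P(X=6) = 3.9291e-05


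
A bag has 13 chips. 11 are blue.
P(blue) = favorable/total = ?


P = 11/13 = 0.8462

P = 0.8462


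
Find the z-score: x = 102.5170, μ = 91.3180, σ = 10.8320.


z = (102.5170 - 91.3180)/10.8320
= 11.1990/10.8320
= 1.0339

z = 1.0339


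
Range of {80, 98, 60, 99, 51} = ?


Max = 99, Min = 51
Range = 99 - 51 = 48

Range = 48


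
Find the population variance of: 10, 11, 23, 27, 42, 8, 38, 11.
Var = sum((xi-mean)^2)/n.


Mean = 21.2500
Squared deviations: 126.5625, 105.0625, 3.0625, 33.0625, 430.5625, 175.5625, 280.5625, 105.0625
Sum = 1259.5000
Variance = 1259.5000/8 = 157.4375

Variance = 157.4375


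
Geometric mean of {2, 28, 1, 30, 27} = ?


Product = 2 × 28 × 1 × 30 × 27 = 45360
GM = 45360^(1/5) = 8.5376

GM = 8.5376


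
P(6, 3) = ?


P(6,3) = 6!/3!
= 720/6
= 120

P(6,3) = 120


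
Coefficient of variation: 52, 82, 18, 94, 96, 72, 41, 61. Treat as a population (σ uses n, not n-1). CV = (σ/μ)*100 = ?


Mean = 64.5000
SD = 25.2686
CV = (25.2686/64.5000)*100 = 39.1761%

CV = 39.1761%


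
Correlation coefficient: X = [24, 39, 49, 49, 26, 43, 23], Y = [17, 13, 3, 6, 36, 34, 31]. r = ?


Mean X = 36.1429, Mean Y = 20.0000
SD X = 10.749466, SD Y = 12.626503
Cov = -84.714286
r = -84.714286/(10.749466*12.626503) = -0.6241

r = -0.6241


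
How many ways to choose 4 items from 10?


C(10,4) = 10!/(4! × 6!)
= 3628800/(24 × 720)
= 210

C(10,4) = 210


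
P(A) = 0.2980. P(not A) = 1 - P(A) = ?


P(not A) = 1 - 0.2980 = 0.7020

P(not A) = 0.7020


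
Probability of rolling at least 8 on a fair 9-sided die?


Favorable outcomes (roll ≥ 8): 2
Total outcomes = 9
P = 2/9 = 0.2222

P = 0.2222


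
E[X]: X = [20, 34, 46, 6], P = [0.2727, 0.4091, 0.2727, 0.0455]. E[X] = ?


E[X] = 20*0.2727 + 34*0.4091 + 46*0.2727 + 6*0.0455
= 5.4540 + 13.9094 + 12.5442 + 0.2730
= 32.1806

E[X] = 32.1806


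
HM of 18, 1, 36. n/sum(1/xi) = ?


Sum of reciprocals = 1/18 + 1/1 + 1/36 = 1.083333
HM = 3/1.083333 = 2.7692

HM = 2.7692


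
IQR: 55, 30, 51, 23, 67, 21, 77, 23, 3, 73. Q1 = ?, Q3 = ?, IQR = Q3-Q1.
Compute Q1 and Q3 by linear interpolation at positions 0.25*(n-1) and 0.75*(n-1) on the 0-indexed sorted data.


Sorted: 3, 21, 23, 23, 30, 51, 55, 67, 73, 77
Q1 (25th %ile) = 23.0000
Q3 (75th %ile) = 64.0000
IQR = 64.0000 - 23.0000 = 41.0000

IQR = 41.0000


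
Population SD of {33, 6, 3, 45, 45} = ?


Mean = 26.4000
Variance = 339.8400
SD = sqrt(339.8400) = 18.4347

SD = 18.4347


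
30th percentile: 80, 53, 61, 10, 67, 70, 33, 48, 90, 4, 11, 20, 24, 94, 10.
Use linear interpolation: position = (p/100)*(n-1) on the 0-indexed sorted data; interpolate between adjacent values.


Sorted: 4, 10, 10, 11, 20, 24, 33, 48, 53, 61, 67, 70, 80, 90, 94
n = 15
Index = 30/100 * 14 = 4.2000
Lower = data[4] = 20, Upper = data[5] = 24
P30 = 20 + 0.2000*(4) = 20.8000

P30 = 20.8000


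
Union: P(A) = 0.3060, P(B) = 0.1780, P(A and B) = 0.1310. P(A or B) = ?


P(A∪B) = 0.3060 + 0.1780 - 0.1310
= 0.4840 - 0.1310
= 0.3530

P(A∪B) = 0.3530


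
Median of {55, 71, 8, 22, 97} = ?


Sorted: 8, 22, 55, 71, 97
n = 5 (odd)
Middle value = 55

Median = 55


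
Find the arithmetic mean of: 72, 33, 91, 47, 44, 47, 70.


Sum = 72 + 33 + 91 + 47 + 44 + 47 + 70 = 404
n = 7
Mean = 404/7 = 57.7143

Mean = 57.7143


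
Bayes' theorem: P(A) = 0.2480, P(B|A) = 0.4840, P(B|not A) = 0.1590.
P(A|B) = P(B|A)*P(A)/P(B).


P(B) = P(B|A)*P(A) + P(B|A')*P(A')
= 0.4840*0.2480 + 0.1590*0.7520
= 0.120032 + 0.119568 = 0.239600
P(A|B) = 0.120032/0.239600 = 0.5010

P(A|B) = 0.5010


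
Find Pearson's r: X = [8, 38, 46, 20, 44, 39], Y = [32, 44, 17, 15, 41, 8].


Mean X = 32.5000, Mean Y = 26.1667
SD X = 13.805192, SD Y = 13.606575
Cov = 3.916667
r = 3.916667/(13.805192*13.606575) = 0.0209

r = 0.0209


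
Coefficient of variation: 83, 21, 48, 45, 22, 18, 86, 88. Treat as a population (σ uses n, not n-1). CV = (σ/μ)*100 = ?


Mean = 51.3750
SD = 28.4866
CV = (28.4866/51.3750)*100 = 55.4483%

CV = 55.4483%


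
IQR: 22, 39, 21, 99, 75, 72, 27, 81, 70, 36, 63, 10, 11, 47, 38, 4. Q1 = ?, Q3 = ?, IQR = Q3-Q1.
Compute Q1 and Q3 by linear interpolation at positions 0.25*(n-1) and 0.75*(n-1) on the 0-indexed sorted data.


Sorted: 4, 10, 11, 21, 22, 27, 36, 38, 39, 47, 63, 70, 72, 75, 81, 99
Q1 (25th %ile) = 21.7500
Q3 (75th %ile) = 70.5000
IQR = 70.5000 - 21.7500 = 48.7500

IQR = 48.7500


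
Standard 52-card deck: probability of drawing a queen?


4 queens in 52 cards
P = 4/52 = 0.0769

P = 0.0769


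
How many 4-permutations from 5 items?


P(5,4) = 5!/1!
= 120/1
= 120

P(5,4) = 120


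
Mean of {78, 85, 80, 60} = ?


Sum = 78 + 85 + 80 + 60 = 303
n = 4
Mean = 303/4 = 75.7500

Mean = 75.7500


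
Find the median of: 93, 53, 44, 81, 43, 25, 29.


Sorted: 25, 29, 43, 44, 53, 81, 93
n = 7 (odd)
Middle value = 44

Median = 44


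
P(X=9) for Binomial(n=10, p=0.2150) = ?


C(10,9) = 10
p^9 = 9.816262e-07
(1-p)^1 = 0.785000
P = 10 * 9.816262e-07 * 0.785000 = 7.7058e-06

P(X=9) = 7.7058e-06


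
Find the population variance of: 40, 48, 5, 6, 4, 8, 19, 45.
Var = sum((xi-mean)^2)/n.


Mean = 21.8750
Squared deviations: 328.5156, 682.5156, 284.7656, 252.0156, 319.5156, 192.5156, 8.2656, 534.7656
Sum = 2602.8750
Variance = 2602.8750/8 = 325.3594

Variance = 325.3594


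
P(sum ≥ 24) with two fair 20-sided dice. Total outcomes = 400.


Total outcomes = 20×20 = 400
Favorable (sum ≥ 24): 153
P = 153/400 = 0.3825

P = 0.3825


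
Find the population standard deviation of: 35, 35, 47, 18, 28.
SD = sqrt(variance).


Mean = 32.6000
Variance = 90.6400
SD = sqrt(90.6400) = 9.5205

SD = 9.5205


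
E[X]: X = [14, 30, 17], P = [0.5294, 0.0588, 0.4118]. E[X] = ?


E[X] = 14*0.5294 + 30*0.0588 + 17*0.4118
= 7.4116 + 1.7640 + 7.0006
= 16.1762

E[X] = 16.1762


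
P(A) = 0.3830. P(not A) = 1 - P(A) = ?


P(not A) = 1 - 0.3830 = 0.6170

P(not A) = 0.6170


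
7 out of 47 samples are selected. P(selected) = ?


P = 7/47 = 0.1489

P = 0.1489


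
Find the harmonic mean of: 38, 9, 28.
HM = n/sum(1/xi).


Sum of reciprocals = 1/38 + 1/9 + 1/28 = 0.173141
HM = 3/0.173141 = 17.3269

HM = 17.3269


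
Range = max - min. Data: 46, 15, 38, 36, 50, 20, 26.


Max = 50, Min = 15
Range = 50 - 15 = 35

Range = 35


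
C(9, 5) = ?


C(9,5) = 9!/(5! × 4!)
= 362880/(120 × 24)
= 126

C(9,5) = 126


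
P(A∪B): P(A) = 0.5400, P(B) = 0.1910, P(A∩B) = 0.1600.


P(A∪B) = 0.5400 + 0.1910 - 0.1600
= 0.7310 - 0.1600
= 0.5710

P(A∪B) = 0.5710


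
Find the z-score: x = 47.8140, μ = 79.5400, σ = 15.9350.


z = (47.8140 - 79.5400)/15.9350
= -31.7260/15.9350
= -1.9910

z = -1.9910


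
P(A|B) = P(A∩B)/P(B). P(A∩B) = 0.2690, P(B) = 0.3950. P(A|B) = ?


P(A|B) = 0.2690/0.3950 = 0.6810

P(A|B) = 0.6810


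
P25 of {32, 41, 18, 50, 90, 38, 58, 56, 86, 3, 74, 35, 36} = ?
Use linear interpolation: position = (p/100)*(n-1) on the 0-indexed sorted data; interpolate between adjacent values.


Sorted: 3, 18, 32, 35, 36, 38, 41, 50, 56, 58, 74, 86, 90
n = 13
Index = 25/100 * 12 = 3.0000
Lower = data[3] = 35, Upper = data[4] = 36
P25 = 35 + 0*(1) = 35.0000

P25 = 35.0000


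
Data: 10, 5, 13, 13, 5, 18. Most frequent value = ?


Frequencies: 5:2, 10:1, 13:2, 18:1
Max frequency = 2
Mode = 5, 13

Mode = 5, 13


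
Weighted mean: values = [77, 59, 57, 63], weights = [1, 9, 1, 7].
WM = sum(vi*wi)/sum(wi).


Numerator = 77*1 + 59*9 + 57*1 + 63*7 = 1106
Denominator = 1 + 9 + 1 + 7 = 18
WM = 1106/18 = 61.4444

WM = 61.4444


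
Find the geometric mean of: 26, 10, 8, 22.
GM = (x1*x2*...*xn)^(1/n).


Product = 26 × 10 × 8 × 22 = 45760
GM = 45760^(1/4) = 14.6259

GM = 14.6259


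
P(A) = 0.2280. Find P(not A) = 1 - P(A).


P(not A) = 1 - 0.2280 = 0.7720

P(not A) = 0.7720


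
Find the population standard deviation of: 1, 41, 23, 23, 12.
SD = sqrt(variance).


Mean = 20.0000
Variance = 176.8000
SD = sqrt(176.8000) = 13.2966

SD = 13.2966


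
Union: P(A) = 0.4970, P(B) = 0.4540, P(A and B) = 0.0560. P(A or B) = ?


P(A∪B) = 0.4970 + 0.4540 - 0.0560
= 0.9510 - 0.0560
= 0.8950

P(A∪B) = 0.8950


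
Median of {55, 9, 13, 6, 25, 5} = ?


Sorted: 5, 6, 9, 13, 25, 55
n = 6 (even)
Middle values: 9 and 13
Median = (9+13)/2 = 11.0000

Median = 11.0000


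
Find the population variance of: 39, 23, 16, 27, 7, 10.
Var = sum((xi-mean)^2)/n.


Mean = 20.3333
Squared deviations: 348.4444, 7.1111, 18.7778, 44.4444, 177.7778, 106.7778
Sum = 703.3333
Variance = 703.3333/6 = 117.2222

Variance = 117.2222


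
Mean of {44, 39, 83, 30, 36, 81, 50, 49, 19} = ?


Sum = 44 + 39 + 83 + 30 + 36 + 81 + 50 + 49 + 19 = 431
n = 9
Mean = 431/9 = 47.8889

Mean = 47.8889


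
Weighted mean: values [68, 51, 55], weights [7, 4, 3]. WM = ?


Numerator = 68*7 + 51*4 + 55*3 = 845
Denominator = 7 + 4 + 3 = 14
WM = 845/14 = 60.3571

WM = 60.3571


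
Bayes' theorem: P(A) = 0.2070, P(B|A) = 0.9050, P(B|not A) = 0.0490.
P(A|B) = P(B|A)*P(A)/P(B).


P(B) = P(B|A)*P(A) + P(B|A')*P(A')
= 0.9050*0.2070 + 0.0490*0.7930
= 0.187335 + 0.038857 = 0.226192
P(A|B) = 0.187335/0.226192 = 0.8282

P(A|B) = 0.8282


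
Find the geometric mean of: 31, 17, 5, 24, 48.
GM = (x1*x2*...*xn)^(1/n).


Product = 31 × 17 × 5 × 24 × 48 = 3035520
GM = 3035520^(1/5) = 19.7900

GM = 19.7900


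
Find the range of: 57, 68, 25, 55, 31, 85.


Max = 85, Min = 25
Range = 85 - 25 = 60

Range = 60


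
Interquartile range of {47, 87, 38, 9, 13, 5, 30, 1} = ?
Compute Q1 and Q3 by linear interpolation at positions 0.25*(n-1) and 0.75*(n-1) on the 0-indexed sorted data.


Sorted: 1, 5, 9, 13, 30, 38, 47, 87
Q1 (25th %ile) = 8.0000
Q3 (75th %ile) = 40.2500
IQR = 40.2500 - 8.0000 = 32.2500

IQR = 32.2500


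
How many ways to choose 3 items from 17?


C(17,3) = 17!/(3! × 14!)
= 355687428096000/(6 × 87178291200)
= 680

C(17,3) = 680


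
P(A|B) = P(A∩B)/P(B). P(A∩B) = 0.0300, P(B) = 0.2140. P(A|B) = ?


P(A|B) = 0.0300/0.2140 = 0.1402

P(A|B) = 0.1402


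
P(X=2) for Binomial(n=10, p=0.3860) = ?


C(10,2) = 45
p^2 = 0.148996
(1-p)^8 = 0.020200
P = 45 * 0.148996 * 0.020200 = 0.1354

P(X=2) = 0.1354


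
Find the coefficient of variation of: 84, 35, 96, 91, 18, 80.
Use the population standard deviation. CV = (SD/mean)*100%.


Mean = 67.3333
SD = 29.7191
CV = (29.7191/67.3333)*100 = 44.1372%

CV = 44.1372%


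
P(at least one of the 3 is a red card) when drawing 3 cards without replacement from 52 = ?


P(at least one) = 1 - P(none)
P(none) = (26/52) × (25/51) × (24/50) = 0.117647
P(at least one) = 1 - 0.117647 = 0.8824

P = 0.8824


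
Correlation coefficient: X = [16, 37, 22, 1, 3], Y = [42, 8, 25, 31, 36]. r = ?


Mean X = 15.8000, Mean Y = 28.4000
SD X = 13.196969, SD Y = 11.637869
Cov = -117.320000
r = -117.320000/(13.196969*11.637869) = -0.7639

r = -0.7639


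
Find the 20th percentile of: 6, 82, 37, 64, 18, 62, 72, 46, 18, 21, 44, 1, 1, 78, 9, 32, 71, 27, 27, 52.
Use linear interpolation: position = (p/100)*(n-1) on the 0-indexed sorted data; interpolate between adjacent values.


Sorted: 1, 1, 6, 9, 18, 18, 21, 27, 27, 32, 37, 44, 46, 52, 62, 64, 71, 72, 78, 82
n = 20
Index = 20/100 * 19 = 3.8000
Lower = data[3] = 9, Upper = data[4] = 18
P20 = 9 + 0.8000*(9) = 16.2000

P20 = 16.2000


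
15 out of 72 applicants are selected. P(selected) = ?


P = 15/72 = 0.2083

P = 0.2083


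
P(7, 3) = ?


P(7,3) = 7!/4!
= 5040/24
= 210

P(7,3) = 210


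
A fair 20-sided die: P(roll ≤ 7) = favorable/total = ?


Favorable outcomes (roll ≤ 7): 7
Total outcomes = 20
P = 7/20 = 0.3500

P = 0.3500


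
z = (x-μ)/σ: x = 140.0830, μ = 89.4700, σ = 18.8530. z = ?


z = (140.0830 - 89.4700)/18.8530
= 50.6130/18.8530
= 2.6846

z = 2.6846


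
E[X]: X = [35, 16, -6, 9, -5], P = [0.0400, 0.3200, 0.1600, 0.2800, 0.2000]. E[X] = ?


E[X] = 35*0.0400 + 16*0.3200 - 6*0.1600 + 9*0.2800 - 5*0.2000
= 1.4000 + 5.1200 - 0.9600 + 2.5200 - 1.0000
= 7.0800

E[X] = 7.0800


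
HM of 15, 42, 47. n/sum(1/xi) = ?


Sum of reciprocals = 1/15 + 1/42 + 1/47 = 0.111753
HM = 3/0.111753 = 26.8450

HM = 26.8450


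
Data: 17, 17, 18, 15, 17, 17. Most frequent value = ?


Frequencies: 15:1, 17:4, 18:1
Max frequency = 4
Mode = 17

Mode = 17


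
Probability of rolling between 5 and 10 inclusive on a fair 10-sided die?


Favorable outcomes (5 ≤ roll ≤ 10): 6
Total outcomes = 10
P = 6/10 = 0.6000

P = 0.6000


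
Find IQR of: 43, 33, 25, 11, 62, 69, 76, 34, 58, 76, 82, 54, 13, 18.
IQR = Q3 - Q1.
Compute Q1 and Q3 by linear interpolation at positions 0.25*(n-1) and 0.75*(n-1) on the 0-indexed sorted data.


Sorted: 11, 13, 18, 25, 33, 34, 43, 54, 58, 62, 69, 76, 76, 82
Q1 (25th %ile) = 27.0000
Q3 (75th %ile) = 67.2500
IQR = 67.2500 - 27.0000 = 40.2500

IQR = 40.2500


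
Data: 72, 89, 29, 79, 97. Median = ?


Sorted: 29, 72, 79, 89, 97
n = 5 (odd)
Middle value = 79

Median = 79


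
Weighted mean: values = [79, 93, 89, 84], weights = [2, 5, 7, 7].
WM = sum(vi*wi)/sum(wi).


Numerator = 79*2 + 93*5 + 89*7 + 84*7 = 1834
Denominator = 2 + 5 + 7 + 7 = 21
WM = 1834/21 = 87.3333

WM = 87.3333


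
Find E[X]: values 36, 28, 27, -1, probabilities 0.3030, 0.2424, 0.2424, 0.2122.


E[X] = 36*0.3030 + 28*0.2424 + 27*0.2424 - 1*0.2122
= 10.9080 + 6.7872 + 6.5448 - 0.2122
= 24.0278

E[X] = 24.0278


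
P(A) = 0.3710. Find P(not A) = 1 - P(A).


P(not A) = 1 - 0.3710 = 0.6290

P(not A) = 0.6290


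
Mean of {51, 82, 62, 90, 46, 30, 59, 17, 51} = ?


Sum = 51 + 82 + 62 + 90 + 46 + 30 + 59 + 17 + 51 = 488
n = 9
Mean = 488/9 = 54.2222

Mean = 54.2222


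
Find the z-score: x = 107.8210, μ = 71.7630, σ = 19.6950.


z = (107.8210 - 71.7630)/19.6950
= 36.0580/19.6950
= 1.8308

z = 1.8308


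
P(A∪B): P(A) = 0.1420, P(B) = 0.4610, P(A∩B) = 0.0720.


P(A∪B) = 0.1420 + 0.4610 - 0.0720
= 0.6030 - 0.0720
= 0.5310

P(A∪B) = 0.5310


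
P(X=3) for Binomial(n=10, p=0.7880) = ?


C(10,3) = 120
p^3 = 0.489304
(1-p)^7 = 1.924647e-05
P = 120 * 0.489304 * 1.924647e-05 = 0.0011

P(X=3) = 0.0011


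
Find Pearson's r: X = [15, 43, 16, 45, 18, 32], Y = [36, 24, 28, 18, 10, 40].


Mean X = 28.1667, Mean Y = 26.0000
SD X = 12.535505, SD Y = 10.198039
Cov = -17.333333
r = -17.333333/(12.535505*10.198039) = -0.1356

r = -0.1356


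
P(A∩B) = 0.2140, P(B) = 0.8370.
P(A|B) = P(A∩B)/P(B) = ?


P(A|B) = 0.2140/0.8370 = 0.2557

P(A|B) = 0.2557


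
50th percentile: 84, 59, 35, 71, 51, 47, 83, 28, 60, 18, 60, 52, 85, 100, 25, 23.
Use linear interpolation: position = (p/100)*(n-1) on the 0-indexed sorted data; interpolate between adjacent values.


Sorted: 18, 23, 25, 28, 35, 47, 51, 52, 59, 60, 60, 71, 83, 84, 85, 100
n = 16
Index = 50/100 * 15 = 7.5000
Lower = data[7] = 52, Upper = data[8] = 59
P50 = 52 + 0.5000*(7) = 55.5000

P50 = 55.5000


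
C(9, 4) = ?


C(9,4) = 9!/(4! × 5!)
= 362880/(24 × 120)
= 126

C(9,4) = 126


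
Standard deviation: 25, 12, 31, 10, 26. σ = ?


Mean = 20.8000
Variance = 68.5600
SD = sqrt(68.5600) = 8.2801

SD = 8.2801


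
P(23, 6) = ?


P(23,6) = 23!/17!
= 25852016738884976640000/355687428096000
= 72681840

P(23,6) = 72681840


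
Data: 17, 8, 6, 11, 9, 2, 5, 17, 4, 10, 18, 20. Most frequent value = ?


Frequencies: 2:1, 4:1, 5:1, 6:1, 8:1, 9:1, 10:1, 11:1, 17:2, 18:1, 20:1
Max frequency = 2
Mode = 17

Mode = 17


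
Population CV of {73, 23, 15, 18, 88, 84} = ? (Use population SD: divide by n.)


Mean = 50.1667
SD = 31.9031
CV = (31.9031/50.1667)*100 = 63.5941%

CV = 63.5941%


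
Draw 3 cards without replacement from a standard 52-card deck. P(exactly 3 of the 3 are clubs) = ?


Hypergeometric: P(X=3) = C(13,3)·C(39,0) / C(52,3)
= 286 × 1 / 22100
= 286/22100 = 0.0129

P = 0.0129


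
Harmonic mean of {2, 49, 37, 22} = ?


Sum of reciprocals = 1/2 + 1/49 + 1/37 + 1/22 = 0.592890
HM = 4/0.592890 = 6.7466

HM = 6.7466


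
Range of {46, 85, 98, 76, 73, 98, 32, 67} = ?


Max = 98, Min = 32
Range = 98 - 32 = 66

Range = 66


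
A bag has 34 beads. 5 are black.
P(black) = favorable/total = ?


P = 5/34 = 0.1471

P = 0.1471


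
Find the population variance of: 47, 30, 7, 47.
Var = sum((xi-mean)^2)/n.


Mean = 32.7500
Squared deviations: 203.0625, 7.5625, 663.0625, 203.0625
Sum = 1076.7500
Variance = 1076.7500/4 = 269.1875

Variance = 269.1875


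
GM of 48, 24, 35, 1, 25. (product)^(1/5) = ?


Product = 48 × 24 × 35 × 1 × 25 = 1008000
GM = 1008000^(1/5) = 15.8742

GM = 15.8742


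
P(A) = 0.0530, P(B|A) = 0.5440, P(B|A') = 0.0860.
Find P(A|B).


P(B) = P(B|A)*P(A) + P(B|A')*P(A')
= 0.5440*0.0530 + 0.0860*0.9470
= 0.028832 + 0.081442 = 0.110274
P(A|B) = 0.028832/0.110274 = 0.2615

P(A|B) = 0.2615


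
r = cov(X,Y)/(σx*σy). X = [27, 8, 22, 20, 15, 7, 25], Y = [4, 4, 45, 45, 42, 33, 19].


Mean X = 17.7143, Mean Y = 27.4286
SD X = 7.362342, SD Y = 17.028188
Cov = -5.020408
r = -5.020408/(7.362342*17.028188) = -0.0400

r = -0.0400


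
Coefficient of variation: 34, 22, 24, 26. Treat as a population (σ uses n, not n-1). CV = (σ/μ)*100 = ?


Mean = 26.5000
SD = 4.5552
CV = (4.5552/26.5000)*100 = 17.1895%

CV = 17.1895%


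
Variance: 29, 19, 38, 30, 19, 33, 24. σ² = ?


Mean = 27.4286
Squared deviations: 2.4694, 71.0408, 111.7551, 6.6122, 71.0408, 31.0408, 11.7551
Sum = 305.7143
Variance = 305.7143/7 = 43.6735

Variance = 43.6735


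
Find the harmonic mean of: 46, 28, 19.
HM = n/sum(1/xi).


Sum of reciprocals = 1/46 + 1/28 + 1/19 = 0.110085
HM = 3/0.110085 = 27.2517

HM = 27.2517


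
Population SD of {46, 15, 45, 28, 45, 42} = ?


Mean = 36.8333
Variance = 133.1389
SD = sqrt(133.1389) = 11.5386

SD = 11.5386


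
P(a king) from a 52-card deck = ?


4 kings in 52 cards
P = 4/52 = 0.0769

P = 0.0769


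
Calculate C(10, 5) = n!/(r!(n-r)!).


C(10,5) = 10!/(5! × 5!)
= 3628800/(120 × 120)
= 252

C(10,5) = 252


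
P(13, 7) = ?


P(13,7) = 13!/6!
= 6227020800/720
= 8648640

P(13,7) = 8648640


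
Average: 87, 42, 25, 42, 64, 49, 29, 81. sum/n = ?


Sum = 87 + 42 + 25 + 42 + 64 + 49 + 29 + 81 = 419
n = 8
Mean = 419/8 = 52.3750

Mean = 52.3750


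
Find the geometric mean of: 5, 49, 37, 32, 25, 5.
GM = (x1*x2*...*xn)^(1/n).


Product = 5 × 49 × 37 × 32 × 25 × 5 = 36260000
GM = 36260000^(1/6) = 18.1930

GM = 18.1930


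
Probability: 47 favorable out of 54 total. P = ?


P = 47/54 = 0.8704

P = 0.8704


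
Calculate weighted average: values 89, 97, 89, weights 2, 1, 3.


Numerator = 89*2 + 97*1 + 89*3 = 542
Denominator = 2 + 1 + 3 = 6
WM = 542/6 = 90.3333

WM = 90.3333


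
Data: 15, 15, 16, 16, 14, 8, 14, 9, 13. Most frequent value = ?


Frequencies: 8:1, 9:1, 13:1, 14:2, 15:2, 16:2
Max frequency = 2
Mode = 14, 15, 16

Mode = 14, 15, 16


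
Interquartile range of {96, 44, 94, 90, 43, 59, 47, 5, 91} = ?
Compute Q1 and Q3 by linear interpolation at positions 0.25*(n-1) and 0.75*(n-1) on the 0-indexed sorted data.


Sorted: 5, 43, 44, 47, 59, 90, 91, 94, 96
Q1 (25th %ile) = 44.0000
Q3 (75th %ile) = 91.0000
IQR = 91.0000 - 44.0000 = 47.0000

IQR = 47.0000


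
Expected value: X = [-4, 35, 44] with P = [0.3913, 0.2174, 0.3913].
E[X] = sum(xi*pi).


E[X] = -4*0.3913 + 35*0.2174 + 44*0.3913
= -1.5652 + 7.6090 + 17.2172
= 23.2610

E[X] = 23.2610


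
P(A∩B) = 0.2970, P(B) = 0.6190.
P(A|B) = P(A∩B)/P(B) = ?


P(A|B) = 0.2970/0.6190 = 0.4798

P(A|B) = 0.4798


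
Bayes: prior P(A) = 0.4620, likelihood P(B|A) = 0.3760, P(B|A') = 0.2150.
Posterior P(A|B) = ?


P(B) = P(B|A)*P(A) + P(B|A')*P(A')
= 0.3760*0.4620 + 0.2150*0.5380
= 0.173712 + 0.115670 = 0.289382
P(A|B) = 0.173712/0.289382 = 0.6003

P(A|B) = 0.6003


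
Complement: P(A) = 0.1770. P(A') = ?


P(not A) = 1 - 0.1770 = 0.8230

P(not A) = 0.8230


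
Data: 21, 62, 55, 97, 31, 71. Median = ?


Sorted: 21, 31, 55, 62, 71, 97
n = 6 (even)
Middle values: 55 and 62
Median = (55+62)/2 = 58.5000

Median = 58.5000


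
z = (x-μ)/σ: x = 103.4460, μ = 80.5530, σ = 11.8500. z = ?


z = (103.4460 - 80.5530)/11.8500
= 22.8930/11.8500
= 1.9319

z = 1.9319


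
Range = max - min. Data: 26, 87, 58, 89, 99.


Max = 99, Min = 26
Range = 99 - 26 = 73

Range = 73


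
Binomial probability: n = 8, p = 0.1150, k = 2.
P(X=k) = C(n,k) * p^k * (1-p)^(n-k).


C(8,2) = 28
p^2 = 0.013225
(1-p)^6 = 0.480463
P = 28 * 0.013225 * 0.480463 = 0.1779

P(X=2) = 0.1779


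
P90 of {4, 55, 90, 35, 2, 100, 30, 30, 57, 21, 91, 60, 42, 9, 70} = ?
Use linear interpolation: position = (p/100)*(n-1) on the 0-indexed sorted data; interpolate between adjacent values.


Sorted: 2, 4, 9, 21, 30, 30, 35, 42, 55, 57, 60, 70, 90, 91, 100
n = 15
Index = 90/100 * 14 = 12.6000
Lower = data[12] = 90, Upper = data[13] = 91
P90 = 90 + 0.6000*(1) = 90.6000

P90 = 90.6000


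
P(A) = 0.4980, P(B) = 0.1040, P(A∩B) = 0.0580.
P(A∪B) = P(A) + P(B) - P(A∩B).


P(A∪B) = 0.4980 + 0.1040 - 0.0580
= 0.6020 - 0.0580
= 0.5440

P(A∪B) = 0.5440


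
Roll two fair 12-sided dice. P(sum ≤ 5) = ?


Total outcomes = 12×12 = 144
Favorable (sum ≤ 5): 10
P = 10/144 = 0.0694

P = 0.0694


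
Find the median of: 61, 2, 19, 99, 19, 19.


Sorted: 2, 19, 19, 19, 61, 99
n = 6 (even)
Middle values: 19 and 19
Median = (19+19)/2 = 19.0000

Median = 19.0000


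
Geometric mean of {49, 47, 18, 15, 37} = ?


Product = 49 × 47 × 18 × 15 × 37 = 23006970
GM = 23006970^(1/5) = 29.6737

GM = 29.6737


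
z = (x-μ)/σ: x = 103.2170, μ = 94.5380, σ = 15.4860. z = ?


z = (103.2170 - 94.5380)/15.4860
= 8.6790/15.4860
= 0.5604

z = 0.5604


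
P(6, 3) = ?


P(6,3) = 6!/3!
= 720/6
= 120

P(6,3) = 120


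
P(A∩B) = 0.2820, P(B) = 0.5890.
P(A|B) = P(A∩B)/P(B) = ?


P(A|B) = 0.2820/0.5890 = 0.4788

P(A|B) = 0.4788


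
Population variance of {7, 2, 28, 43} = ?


Mean = 20.0000
Squared deviations: 169.0000, 324.0000, 64.0000, 529.0000
Sum = 1086.0000
Variance = 1086.0000/4 = 271.5000

Variance = 271.5000


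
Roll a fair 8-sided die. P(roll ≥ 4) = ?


Favorable outcomes (roll ≥ 4): 5
Total outcomes = 8
P = 5/8 = 0.6250

P = 0.6250


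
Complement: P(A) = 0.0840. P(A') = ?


P(not A) = 1 - 0.0840 = 0.9160

P(not A) = 0.9160


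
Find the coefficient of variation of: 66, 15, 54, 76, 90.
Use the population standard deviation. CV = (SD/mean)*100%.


Mean = 60.2000
SD = 25.5061
CV = (25.5061/60.2000)*100 = 42.3689%

CV = 42.3689%


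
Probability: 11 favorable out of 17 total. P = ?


P = 11/17 = 0.6471

P = 0.6471


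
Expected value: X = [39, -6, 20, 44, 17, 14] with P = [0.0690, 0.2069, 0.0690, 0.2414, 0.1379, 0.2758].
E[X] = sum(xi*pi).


E[X] = 39*0.0690 - 6*0.2069 + 20*0.0690 + 44*0.2414 + 17*0.1379 + 14*0.2758
= 2.6910 - 1.2414 + 1.3800 + 10.6216 + 2.3443 + 3.8612
= 19.6567

E[X] = 19.6567


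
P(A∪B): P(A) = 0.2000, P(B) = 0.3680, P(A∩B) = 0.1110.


P(A∪B) = 0.2000 + 0.3680 - 0.1110
= 0.5680 - 0.1110
= 0.4570

P(A∪B) = 0.4570


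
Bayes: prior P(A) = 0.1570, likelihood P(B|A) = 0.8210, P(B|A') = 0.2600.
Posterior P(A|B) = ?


P(B) = P(B|A)*P(A) + P(B|A')*P(A')
= 0.8210*0.1570 + 0.2600*0.8430
= 0.128897 + 0.219180 = 0.348077
P(A|B) = 0.128897/0.348077 = 0.3703

P(A|B) = 0.3703


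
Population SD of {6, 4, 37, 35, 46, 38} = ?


Mean = 27.6667
Variance = 268.8889
SD = sqrt(268.8889) = 16.3978

SD = 16.3978


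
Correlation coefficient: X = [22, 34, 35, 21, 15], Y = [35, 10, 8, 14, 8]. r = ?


Mean X = 25.4000, Mean Y = 15.0000
SD X = 7.812810, SD Y = 10.237187
Cov = -20.200000
r = -20.200000/(7.812810*10.237187) = -0.2526

r = -0.2526


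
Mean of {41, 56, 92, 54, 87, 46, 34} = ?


Sum = 41 + 56 + 92 + 54 + 87 + 46 + 34 = 410
n = 7
Mean = 410/7 = 58.5714

Mean = 58.5714


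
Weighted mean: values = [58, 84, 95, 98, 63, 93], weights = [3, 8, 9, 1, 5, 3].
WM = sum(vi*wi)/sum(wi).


Numerator = 58*3 + 84*8 + 95*9 + 98*1 + 63*5 + 93*3 = 2393
Denominator = 3 + 8 + 9 + 1 + 5 + 3 = 29
WM = 2393/29 = 82.5172

WM = 82.5172


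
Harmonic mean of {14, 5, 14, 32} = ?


Sum of reciprocals = 1/14 + 1/5 + 1/14 + 1/32 = 0.374107
HM = 4/0.374107 = 10.6921

HM = 10.6921


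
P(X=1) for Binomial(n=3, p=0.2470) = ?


C(3,1) = 3
p^1 = 0.247000
(1-p)^2 = 0.567009
P = 3 * 0.247000 * 0.567009 = 0.4202

P(X=1) = 0.4202


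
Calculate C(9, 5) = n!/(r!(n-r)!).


C(9,5) = 9!/(5! × 4!)
= 362880/(120 × 24)
= 126

C(9,5) = 126


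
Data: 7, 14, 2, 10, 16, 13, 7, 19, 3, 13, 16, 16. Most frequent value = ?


Frequencies: 2:1, 3:1, 7:2, 10:1, 13:2, 14:1, 16:3, 19:1
Max frequency = 3
Mode = 16

Mode = 16


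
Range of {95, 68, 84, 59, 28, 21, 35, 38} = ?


Max = 95, Min = 21
Range = 95 - 21 = 74

Range = 74


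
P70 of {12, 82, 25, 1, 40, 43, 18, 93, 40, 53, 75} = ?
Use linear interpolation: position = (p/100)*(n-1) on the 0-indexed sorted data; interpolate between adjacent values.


Sorted: 1, 12, 18, 25, 40, 40, 43, 53, 75, 82, 93
n = 11
Index = 70/100 * 10 = 7.0000
Lower = data[7] = 53, Upper = data[8] = 75
P70 = 53 + 0*(22) = 53.0000

P70 = 53.0000


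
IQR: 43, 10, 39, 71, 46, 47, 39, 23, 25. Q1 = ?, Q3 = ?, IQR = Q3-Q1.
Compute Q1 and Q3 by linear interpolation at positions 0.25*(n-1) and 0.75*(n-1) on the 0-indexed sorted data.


Sorted: 10, 23, 25, 39, 39, 43, 46, 47, 71
Q1 (25th %ile) = 25.0000
Q3 (75th %ile) = 46.0000
IQR = 46.0000 - 25.0000 = 21.0000

IQR = 21.0000


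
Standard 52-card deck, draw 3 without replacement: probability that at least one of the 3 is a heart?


P(at least one) = 1 - P(none)
P(none) = (39/52) × (38/51) × (37/50) = 0.413529
P(at least one) = 1 - 0.413529 = 0.5865

P = 0.5865


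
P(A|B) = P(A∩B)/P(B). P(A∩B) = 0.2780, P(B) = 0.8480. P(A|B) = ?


P(A|B) = 0.2780/0.8480 = 0.3278

P(A|B) = 0.3278


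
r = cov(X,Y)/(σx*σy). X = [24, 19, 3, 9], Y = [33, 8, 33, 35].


Mean X = 13.7500, Mean Y = 27.2500
SD X = 8.227241, SD Y = 11.143945
Cov = -35.187500
r = -35.187500/(8.227241*11.143945) = -0.3838

r = -0.3838


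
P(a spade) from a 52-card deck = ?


13 spades in 52 cards
P = 13/52 = 0.2500

P = 0.2500


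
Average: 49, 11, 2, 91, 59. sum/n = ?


Sum = 49 + 11 + 2 + 91 + 59 = 212
n = 5
Mean = 212/5 = 42.4000

Mean = 42.4000


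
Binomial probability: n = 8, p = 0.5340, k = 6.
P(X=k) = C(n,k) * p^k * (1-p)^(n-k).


C(8,6) = 28
p^6 = 0.023187
(1-p)^2 = 0.217156
P = 28 * 0.023187 * 0.217156 = 0.1410

P(X=6) = 0.1410


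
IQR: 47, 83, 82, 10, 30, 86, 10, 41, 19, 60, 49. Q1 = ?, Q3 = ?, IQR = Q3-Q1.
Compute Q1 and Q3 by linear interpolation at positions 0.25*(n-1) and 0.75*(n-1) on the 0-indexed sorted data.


Sorted: 10, 10, 19, 30, 41, 47, 49, 60, 82, 83, 86
Q1 (25th %ile) = 24.5000
Q3 (75th %ile) = 71.0000
IQR = 71.0000 - 24.5000 = 46.5000

IQR = 46.5000


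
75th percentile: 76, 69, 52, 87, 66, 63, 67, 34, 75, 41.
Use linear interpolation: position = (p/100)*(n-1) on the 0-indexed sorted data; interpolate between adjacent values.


Sorted: 34, 41, 52, 63, 66, 67, 69, 75, 76, 87
n = 10
Index = 75/100 * 9 = 6.7500
Lower = data[6] = 69, Upper = data[7] = 75
P75 = 69 + 0.7500*(6) = 73.5000

P75 = 73.5000
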